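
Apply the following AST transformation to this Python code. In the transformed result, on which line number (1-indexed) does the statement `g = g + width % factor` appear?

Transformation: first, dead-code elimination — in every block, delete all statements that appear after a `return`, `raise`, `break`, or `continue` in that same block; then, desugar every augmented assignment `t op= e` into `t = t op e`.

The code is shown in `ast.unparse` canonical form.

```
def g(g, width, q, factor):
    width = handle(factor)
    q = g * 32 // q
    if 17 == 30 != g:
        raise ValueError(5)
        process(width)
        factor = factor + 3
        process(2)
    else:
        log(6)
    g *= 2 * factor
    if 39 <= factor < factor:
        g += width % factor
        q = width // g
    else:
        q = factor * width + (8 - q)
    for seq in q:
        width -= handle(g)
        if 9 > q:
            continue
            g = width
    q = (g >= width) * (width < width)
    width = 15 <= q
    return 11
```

Transformed code:
def g(g, width, q, factor):
    width = handle(factor)
    q = g * 32 // q
    if 17 == 30 != g:
        raise ValueError(5)
    else:
        log(6)
    g = g * (2 * factor)
    if 39 <= factor < factor:
        g = g + width % factor
        q = width // g
    else:
        q = factor * width + (8 - q)
    for seq in q:
        width = width - handle(g)
        if 9 > q:
            continue
    q = (g >= width) * (width < width)
    width = 15 <= q
    return 11

10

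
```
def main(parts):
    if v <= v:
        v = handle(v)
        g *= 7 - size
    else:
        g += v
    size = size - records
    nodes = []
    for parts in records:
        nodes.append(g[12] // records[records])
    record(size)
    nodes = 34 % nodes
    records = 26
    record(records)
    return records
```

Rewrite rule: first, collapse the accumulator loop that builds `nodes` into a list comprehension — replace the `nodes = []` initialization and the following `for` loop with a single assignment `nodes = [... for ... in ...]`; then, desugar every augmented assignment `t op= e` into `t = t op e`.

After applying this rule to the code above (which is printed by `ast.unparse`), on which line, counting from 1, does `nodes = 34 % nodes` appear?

Transformed code:
def main(parts):
    if v <= v:
        v = handle(v)
        g = g * (7 - size)
    else:
        g = g + v
    size = size - records
    nodes = [g[12] // records[records] for parts in records]
    record(size)
    nodes = 34 % nodes
    records = 26
    record(records)
    return records

10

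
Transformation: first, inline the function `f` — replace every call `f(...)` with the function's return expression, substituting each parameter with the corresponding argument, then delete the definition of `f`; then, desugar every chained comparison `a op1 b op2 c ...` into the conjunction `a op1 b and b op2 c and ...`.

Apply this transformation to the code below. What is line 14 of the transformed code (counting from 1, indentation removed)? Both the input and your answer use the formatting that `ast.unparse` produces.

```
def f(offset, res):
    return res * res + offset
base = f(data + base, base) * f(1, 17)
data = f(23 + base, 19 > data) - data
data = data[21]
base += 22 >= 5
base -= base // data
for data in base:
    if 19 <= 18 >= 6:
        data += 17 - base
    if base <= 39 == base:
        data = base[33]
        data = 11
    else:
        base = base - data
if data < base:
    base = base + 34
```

Transformed code:
base = (base * base + (data + base)) * (17 * 17 + 1)
data = (19 > data) * (19 > data) + (23 + base) - data
data = data[21]
base += 22 >= 5
base -= base // data
for data in base:
    if 19 <= 18 and 18 >= 6:
        data += 17 - base
    if base <= 39 and 39 == base:
        data = base[33]
        data = 11
    else:
        base = base - data
if data < base:
    base = base + 34

if data < base:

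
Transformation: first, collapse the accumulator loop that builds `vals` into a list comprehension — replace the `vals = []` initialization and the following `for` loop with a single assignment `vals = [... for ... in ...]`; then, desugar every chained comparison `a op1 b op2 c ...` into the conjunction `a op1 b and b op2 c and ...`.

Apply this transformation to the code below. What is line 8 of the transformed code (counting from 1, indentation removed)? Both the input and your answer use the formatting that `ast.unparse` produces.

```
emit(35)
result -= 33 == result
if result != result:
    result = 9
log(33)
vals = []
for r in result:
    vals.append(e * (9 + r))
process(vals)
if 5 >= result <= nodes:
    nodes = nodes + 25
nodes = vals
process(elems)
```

if 5 >= result and result <= nodes:

Transformed code:
emit(35)
result -= 33 == result
if result != result:
    result = 9
log(33)
vals = [e * (9 + r) for r in result]
process(vals)
if 5 >= result and result <= nodes:
    nodes = nodes + 25
nodes = vals
process(elems)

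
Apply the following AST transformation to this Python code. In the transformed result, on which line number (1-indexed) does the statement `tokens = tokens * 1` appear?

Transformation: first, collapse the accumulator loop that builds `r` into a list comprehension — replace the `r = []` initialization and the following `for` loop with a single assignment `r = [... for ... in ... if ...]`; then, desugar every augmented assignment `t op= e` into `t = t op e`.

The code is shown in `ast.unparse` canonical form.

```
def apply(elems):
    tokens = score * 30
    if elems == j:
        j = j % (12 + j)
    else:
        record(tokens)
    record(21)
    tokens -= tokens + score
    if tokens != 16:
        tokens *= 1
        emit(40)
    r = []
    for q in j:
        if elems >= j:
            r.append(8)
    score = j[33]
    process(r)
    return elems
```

10

Transformed code:
def apply(elems):
    tokens = score * 30
    if elems == j:
        j = j % (12 + j)
    else:
        record(tokens)
    record(21)
    tokens = tokens - (tokens + score)
    if tokens != 16:
        tokens = tokens * 1
        emit(40)
    r = [8 for q in j if elems >= j]
    score = j[33]
    process(r)
    return elems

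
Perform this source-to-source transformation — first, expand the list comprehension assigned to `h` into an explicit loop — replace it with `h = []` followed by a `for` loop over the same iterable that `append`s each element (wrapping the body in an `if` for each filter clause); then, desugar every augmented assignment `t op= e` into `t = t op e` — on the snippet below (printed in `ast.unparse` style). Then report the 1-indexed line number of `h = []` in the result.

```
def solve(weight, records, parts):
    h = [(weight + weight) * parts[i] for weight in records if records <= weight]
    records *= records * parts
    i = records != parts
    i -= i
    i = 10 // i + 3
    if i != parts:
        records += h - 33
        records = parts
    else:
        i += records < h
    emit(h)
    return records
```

Transformed code:
def solve(weight, records, parts):
    h = []
    for weight in records:
        if records <= weight:
            h.append((weight + weight) * parts[i])
    records = records * (records * parts)
    i = records != parts
    i = i - i
    i = 10 // i + 3
    if i != parts:
        records = records + (h - 33)
        records = parts
    else:
        i = i + (records < h)
    emit(h)
    return records

2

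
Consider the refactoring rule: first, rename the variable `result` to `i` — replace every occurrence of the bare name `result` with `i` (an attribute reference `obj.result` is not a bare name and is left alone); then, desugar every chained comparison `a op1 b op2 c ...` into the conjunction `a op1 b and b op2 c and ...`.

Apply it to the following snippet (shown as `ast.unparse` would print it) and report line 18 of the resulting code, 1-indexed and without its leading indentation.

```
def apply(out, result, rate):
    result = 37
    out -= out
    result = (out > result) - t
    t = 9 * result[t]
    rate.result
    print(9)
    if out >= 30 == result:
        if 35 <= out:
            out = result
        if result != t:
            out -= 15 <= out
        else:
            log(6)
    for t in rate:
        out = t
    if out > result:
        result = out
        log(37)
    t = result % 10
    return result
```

i = out

Transformed code:
def apply(out, i, rate):
    i = 37
    out -= out
    i = (out > i) - t
    t = 9 * i[t]
    rate.result
    print(9)
    if out >= 30 and 30 == i:
        if 35 <= out:
            out = i
        if i != t:
            out -= 15 <= out
        else:
            log(6)
    for t in rate:
        out = t
    if out > i:
        i = out
        log(37)
    t = i % 10
    return i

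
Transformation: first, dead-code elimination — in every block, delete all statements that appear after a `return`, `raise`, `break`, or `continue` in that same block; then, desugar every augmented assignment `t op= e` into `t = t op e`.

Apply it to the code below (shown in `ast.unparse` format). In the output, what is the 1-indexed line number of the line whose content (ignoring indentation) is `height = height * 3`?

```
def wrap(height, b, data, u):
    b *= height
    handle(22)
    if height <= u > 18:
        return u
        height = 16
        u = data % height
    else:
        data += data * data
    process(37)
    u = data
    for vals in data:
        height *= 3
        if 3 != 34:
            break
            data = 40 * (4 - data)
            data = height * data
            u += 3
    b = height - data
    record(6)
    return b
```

11

Transformed code:
def wrap(height, b, data, u):
    b = b * height
    handle(22)
    if height <= u > 18:
        return u
    else:
        data = data + data * data
    process(37)
    u = data
    for vals in data:
        height = height * 3
        if 3 != 34:
            break
    b = height - data
    record(6)
    return b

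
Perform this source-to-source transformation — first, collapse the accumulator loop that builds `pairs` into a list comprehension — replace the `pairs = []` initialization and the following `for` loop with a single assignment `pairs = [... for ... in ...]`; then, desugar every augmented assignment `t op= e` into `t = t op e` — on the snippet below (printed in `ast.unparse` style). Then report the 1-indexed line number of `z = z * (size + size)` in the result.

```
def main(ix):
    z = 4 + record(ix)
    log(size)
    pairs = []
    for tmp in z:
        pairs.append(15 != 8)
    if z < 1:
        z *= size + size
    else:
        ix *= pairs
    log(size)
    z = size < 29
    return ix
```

6

Transformed code:
def main(ix):
    z = 4 + record(ix)
    log(size)
    pairs = [15 != 8 for tmp in z]
    if z < 1:
        z = z * (size + size)
    else:
        ix = ix * pairs
    log(size)
    z = size < 29
    return ix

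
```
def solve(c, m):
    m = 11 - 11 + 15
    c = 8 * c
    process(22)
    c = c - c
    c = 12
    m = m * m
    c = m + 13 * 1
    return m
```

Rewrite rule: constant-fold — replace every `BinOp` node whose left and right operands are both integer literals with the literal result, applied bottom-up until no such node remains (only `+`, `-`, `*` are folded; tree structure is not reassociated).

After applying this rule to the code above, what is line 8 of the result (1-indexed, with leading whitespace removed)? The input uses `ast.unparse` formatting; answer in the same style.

c = m + 13

Transformed code:
def solve(c, m):
    m = 15
    c = 8 * c
    process(22)
    c = c - c
    c = 12
    m = m * m
    c = m + 13
    return m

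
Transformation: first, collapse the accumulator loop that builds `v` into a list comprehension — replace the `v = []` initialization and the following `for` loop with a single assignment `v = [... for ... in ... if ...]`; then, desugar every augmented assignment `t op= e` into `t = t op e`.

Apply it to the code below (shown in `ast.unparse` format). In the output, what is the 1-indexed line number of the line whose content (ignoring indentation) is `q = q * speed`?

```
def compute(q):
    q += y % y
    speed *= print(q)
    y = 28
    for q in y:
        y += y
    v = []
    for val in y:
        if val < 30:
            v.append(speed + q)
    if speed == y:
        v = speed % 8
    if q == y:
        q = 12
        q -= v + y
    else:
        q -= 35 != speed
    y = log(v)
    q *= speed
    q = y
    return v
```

Transformed code:
def compute(q):
    q = q + y % y
    speed = speed * print(q)
    y = 28
    for q in y:
        y = y + y
    v = [speed + q for val in y if val < 30]
    if speed == y:
        v = speed % 8
    if q == y:
        q = 12
        q = q - (v + y)
    else:
        q = q - (35 != speed)
    y = log(v)
    q = q * speed
    q = y
    return v

16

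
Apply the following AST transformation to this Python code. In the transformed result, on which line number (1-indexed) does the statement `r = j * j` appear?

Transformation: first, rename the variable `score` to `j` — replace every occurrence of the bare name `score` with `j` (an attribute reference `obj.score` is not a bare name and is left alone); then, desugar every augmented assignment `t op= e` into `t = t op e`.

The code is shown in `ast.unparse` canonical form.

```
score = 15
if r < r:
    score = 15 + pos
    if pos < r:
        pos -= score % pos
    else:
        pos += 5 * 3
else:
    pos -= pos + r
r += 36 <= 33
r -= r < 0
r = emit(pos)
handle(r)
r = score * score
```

Transformed code:
j = 15
if r < r:
    j = 15 + pos
    if pos < r:
        pos = pos - j % pos
    else:
        pos = pos + 5 * 3
else:
    pos = pos - (pos + r)
r = r + (36 <= 33)
r = r - (r < 0)
r = emit(pos)
handle(r)
r = j * j

14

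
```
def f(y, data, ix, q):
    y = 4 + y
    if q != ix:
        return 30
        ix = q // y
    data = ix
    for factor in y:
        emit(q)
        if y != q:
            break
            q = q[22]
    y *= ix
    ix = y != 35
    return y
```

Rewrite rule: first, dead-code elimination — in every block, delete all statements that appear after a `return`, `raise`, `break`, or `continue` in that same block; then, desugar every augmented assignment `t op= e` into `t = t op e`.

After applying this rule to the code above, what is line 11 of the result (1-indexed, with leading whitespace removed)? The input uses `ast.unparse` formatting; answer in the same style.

Transformed code:
def f(y, data, ix, q):
    y = 4 + y
    if q != ix:
        return 30
    data = ix
    for factor in y:
        emit(q)
        if y != q:
            break
    y = y * ix
    ix = y != 35
    return y

ix = y != 35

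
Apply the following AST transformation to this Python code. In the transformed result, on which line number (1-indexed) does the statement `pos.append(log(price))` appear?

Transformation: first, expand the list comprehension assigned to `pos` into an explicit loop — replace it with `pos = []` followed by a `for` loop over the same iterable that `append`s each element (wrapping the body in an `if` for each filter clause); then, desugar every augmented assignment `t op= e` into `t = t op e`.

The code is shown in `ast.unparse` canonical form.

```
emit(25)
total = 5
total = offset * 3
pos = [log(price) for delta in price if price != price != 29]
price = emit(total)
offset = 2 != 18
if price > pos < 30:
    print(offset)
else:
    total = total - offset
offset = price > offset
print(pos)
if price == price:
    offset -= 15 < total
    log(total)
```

7

Transformed code:
emit(25)
total = 5
total = offset * 3
pos = []
for delta in price:
    if price != price != 29:
        pos.append(log(price))
price = emit(total)
offset = 2 != 18
if price > pos < 30:
    print(offset)
else:
    total = total - offset
offset = price > offset
print(pos)
if price == price:
    offset = offset - (15 < total)
    log(total)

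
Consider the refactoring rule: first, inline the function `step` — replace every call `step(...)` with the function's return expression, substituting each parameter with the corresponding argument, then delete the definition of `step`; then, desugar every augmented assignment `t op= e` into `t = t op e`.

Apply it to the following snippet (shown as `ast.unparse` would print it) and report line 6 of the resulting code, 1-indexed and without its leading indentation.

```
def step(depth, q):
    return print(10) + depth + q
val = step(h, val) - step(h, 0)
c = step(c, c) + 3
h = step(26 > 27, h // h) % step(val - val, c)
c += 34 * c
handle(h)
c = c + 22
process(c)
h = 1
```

c = c + 22

Transformed code:
val = print(10) + h + val - (print(10) + h + 0)
c = print(10) + c + c + 3
h = (print(10) + (26 > 27) + h // h) % (print(10) + (val - val) + c)
c = c + 34 * c
handle(h)
c = c + 22
process(c)
h = 1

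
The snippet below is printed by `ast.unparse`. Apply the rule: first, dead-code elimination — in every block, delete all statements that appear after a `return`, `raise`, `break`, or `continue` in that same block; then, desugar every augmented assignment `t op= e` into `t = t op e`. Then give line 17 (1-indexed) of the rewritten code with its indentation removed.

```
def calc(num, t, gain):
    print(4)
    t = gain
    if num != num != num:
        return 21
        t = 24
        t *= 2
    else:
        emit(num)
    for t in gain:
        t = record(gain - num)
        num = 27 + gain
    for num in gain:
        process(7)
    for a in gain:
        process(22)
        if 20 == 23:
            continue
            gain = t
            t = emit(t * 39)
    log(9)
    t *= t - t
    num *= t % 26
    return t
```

log(9)

Transformed code:
def calc(num, t, gain):
    print(4)
    t = gain
    if num != num != num:
        return 21
    else:
        emit(num)
    for t in gain:
        t = record(gain - num)
        num = 27 + gain
    for num in gain:
        process(7)
    for a in gain:
        process(22)
        if 20 == 23:
            continue
    log(9)
    t = t * (t - t)
    num = num * (t % 26)
    return t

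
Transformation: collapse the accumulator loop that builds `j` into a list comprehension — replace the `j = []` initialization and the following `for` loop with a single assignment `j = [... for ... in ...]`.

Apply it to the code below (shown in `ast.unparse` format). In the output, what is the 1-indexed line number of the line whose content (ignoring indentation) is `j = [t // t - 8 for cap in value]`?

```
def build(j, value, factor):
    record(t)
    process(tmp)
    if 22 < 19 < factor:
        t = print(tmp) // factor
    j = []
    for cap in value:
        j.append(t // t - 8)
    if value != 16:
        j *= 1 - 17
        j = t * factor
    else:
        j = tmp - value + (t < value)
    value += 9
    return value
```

Transformed code:
def build(j, value, factor):
    record(t)
    process(tmp)
    if 22 < 19 < factor:
        t = print(tmp) // factor
    j = [t // t - 8 for cap in value]
    if value != 16:
        j *= 1 - 17
        j = t * factor
    else:
        j = tmp - value + (t < value)
    value += 9
    return value

6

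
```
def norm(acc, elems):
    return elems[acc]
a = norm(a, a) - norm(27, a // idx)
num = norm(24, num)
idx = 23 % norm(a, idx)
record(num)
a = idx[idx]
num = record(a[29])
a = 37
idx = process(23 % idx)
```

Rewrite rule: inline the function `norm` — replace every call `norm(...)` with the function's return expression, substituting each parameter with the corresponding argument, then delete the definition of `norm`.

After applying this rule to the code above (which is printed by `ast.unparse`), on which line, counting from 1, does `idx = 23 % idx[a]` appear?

3

Transformed code:
a = a[a] - (a // idx)[27]
num = num[24]
idx = 23 % idx[a]
record(num)
a = idx[idx]
num = record(a[29])
a = 37
idx = process(23 % idx)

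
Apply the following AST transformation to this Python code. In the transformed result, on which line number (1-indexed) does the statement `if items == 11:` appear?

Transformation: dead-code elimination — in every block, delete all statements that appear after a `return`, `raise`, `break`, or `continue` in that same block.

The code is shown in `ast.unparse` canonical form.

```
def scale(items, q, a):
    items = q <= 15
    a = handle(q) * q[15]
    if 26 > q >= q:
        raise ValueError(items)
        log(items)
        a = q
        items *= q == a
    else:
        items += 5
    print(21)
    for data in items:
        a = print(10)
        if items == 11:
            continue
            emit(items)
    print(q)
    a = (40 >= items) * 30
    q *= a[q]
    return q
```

Transformed code:
def scale(items, q, a):
    items = q <= 15
    a = handle(q) * q[15]
    if 26 > q >= q:
        raise ValueError(items)
    else:
        items += 5
    print(21)
    for data in items:
        a = print(10)
        if items == 11:
            continue
    print(q)
    a = (40 >= items) * 30
    q *= a[q]
    return q

11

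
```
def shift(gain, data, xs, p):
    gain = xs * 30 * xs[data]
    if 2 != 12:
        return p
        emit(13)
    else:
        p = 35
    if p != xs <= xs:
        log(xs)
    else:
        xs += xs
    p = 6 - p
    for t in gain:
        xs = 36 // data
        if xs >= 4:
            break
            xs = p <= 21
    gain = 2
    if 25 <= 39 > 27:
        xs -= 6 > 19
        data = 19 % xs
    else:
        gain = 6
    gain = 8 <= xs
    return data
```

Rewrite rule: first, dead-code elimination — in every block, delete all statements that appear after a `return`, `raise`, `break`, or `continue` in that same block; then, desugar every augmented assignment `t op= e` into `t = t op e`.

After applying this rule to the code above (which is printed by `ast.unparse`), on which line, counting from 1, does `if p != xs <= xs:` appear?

Transformed code:
def shift(gain, data, xs, p):
    gain = xs * 30 * xs[data]
    if 2 != 12:
        return p
    else:
        p = 35
    if p != xs <= xs:
        log(xs)
    else:
        xs = xs + xs
    p = 6 - p
    for t in gain:
        xs = 36 // data
        if xs >= 4:
            break
    gain = 2
    if 25 <= 39 > 27:
        xs = xs - (6 > 19)
        data = 19 % xs
    else:
        gain = 6
    gain = 8 <= xs
    return data

7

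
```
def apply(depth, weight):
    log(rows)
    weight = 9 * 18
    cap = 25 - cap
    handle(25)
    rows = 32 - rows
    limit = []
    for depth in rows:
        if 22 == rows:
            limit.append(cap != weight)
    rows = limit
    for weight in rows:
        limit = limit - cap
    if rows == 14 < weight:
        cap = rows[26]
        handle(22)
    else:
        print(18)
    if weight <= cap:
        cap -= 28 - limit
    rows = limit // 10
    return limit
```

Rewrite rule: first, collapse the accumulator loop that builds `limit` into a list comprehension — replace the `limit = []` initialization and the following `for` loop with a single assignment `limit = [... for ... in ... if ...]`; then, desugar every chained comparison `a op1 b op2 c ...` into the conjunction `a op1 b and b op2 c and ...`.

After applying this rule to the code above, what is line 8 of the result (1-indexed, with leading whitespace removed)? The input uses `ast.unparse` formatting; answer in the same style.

Transformed code:
def apply(depth, weight):
    log(rows)
    weight = 9 * 18
    cap = 25 - cap
    handle(25)
    rows = 32 - rows
    limit = [cap != weight for depth in rows if 22 == rows]
    rows = limit
    for weight in rows:
        limit = limit - cap
    if rows == 14 and 14 < weight:
        cap = rows[26]
        handle(22)
    else:
        print(18)
    if weight <= cap:
        cap -= 28 - limit
    rows = limit // 10
    return limit

rows = limit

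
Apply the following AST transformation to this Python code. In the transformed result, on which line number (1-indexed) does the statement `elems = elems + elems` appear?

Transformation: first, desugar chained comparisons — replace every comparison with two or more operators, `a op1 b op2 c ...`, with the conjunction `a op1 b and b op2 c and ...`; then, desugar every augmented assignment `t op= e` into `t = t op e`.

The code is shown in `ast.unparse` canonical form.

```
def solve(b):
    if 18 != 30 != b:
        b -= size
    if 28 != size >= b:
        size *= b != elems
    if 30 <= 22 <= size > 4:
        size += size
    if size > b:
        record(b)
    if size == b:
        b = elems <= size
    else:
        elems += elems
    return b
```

Transformed code:
def solve(b):
    if 18 != 30 and 30 != b:
        b = b - size
    if 28 != size and size >= b:
        size = size * (b != elems)
    if 30 <= 22 and 22 <= size and (size > 4):
        size = size + size
    if size > b:
        record(b)
    if size == b:
        b = elems <= size
    else:
        elems = elems + elems
    return b

13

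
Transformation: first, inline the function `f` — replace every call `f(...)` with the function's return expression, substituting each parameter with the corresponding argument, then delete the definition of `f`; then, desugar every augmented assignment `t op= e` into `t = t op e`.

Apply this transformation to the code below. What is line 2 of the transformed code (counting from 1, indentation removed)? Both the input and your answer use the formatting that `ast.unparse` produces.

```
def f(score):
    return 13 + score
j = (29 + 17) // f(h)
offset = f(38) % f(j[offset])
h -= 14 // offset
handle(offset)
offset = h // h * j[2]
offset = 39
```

Transformed code:
j = (29 + 17) // (13 + h)
offset = (13 + 38) % (13 + j[offset])
h = h - 14 // offset
handle(offset)
offset = h // h * j[2]
offset = 39

offset = (13 + 38) % (13 + j[offset])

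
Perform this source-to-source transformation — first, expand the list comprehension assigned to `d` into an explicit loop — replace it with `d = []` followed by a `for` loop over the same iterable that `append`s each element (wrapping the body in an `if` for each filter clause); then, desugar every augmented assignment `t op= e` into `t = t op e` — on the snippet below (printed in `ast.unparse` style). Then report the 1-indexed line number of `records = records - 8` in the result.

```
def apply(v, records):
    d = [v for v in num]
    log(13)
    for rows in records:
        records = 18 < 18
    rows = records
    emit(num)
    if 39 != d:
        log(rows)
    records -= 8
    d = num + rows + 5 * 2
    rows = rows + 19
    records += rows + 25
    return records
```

Transformed code:
def apply(v, records):
    d = []
    for v in num:
        d.append(v)
    log(13)
    for rows in records:
        records = 18 < 18
    rows = records
    emit(num)
    if 39 != d:
        log(rows)
    records = records - 8
    d = num + rows + 5 * 2
    rows = rows + 19
    records = records + (rows + 25)
    return records

12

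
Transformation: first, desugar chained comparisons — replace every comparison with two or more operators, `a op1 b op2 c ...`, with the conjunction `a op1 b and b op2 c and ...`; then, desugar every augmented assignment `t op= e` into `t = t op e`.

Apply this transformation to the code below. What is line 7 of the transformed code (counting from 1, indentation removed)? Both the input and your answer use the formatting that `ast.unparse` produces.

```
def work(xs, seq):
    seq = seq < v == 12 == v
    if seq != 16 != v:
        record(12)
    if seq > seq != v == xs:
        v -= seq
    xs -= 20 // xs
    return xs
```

Transformed code:
def work(xs, seq):
    seq = seq < v and v == 12 and (12 == v)
    if seq != 16 and 16 != v:
        record(12)
    if seq > seq and seq != v and (v == xs):
        v = v - seq
    xs = xs - 20 // xs
    return xs

xs = xs - 20 // xs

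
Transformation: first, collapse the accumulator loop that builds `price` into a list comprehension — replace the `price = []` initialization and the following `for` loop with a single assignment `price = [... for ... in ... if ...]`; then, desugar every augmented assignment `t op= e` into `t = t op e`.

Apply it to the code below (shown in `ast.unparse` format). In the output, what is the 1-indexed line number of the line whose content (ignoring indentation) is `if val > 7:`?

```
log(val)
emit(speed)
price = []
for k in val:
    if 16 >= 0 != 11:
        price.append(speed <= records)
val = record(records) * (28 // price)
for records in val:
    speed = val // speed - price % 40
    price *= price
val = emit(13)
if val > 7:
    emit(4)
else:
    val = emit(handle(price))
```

9

Transformed code:
log(val)
emit(speed)
price = [speed <= records for k in val if 16 >= 0 != 11]
val = record(records) * (28 // price)
for records in val:
    speed = val // speed - price % 40
    price = price * price
val = emit(13)
if val > 7:
    emit(4)
else:
    val = emit(handle(price))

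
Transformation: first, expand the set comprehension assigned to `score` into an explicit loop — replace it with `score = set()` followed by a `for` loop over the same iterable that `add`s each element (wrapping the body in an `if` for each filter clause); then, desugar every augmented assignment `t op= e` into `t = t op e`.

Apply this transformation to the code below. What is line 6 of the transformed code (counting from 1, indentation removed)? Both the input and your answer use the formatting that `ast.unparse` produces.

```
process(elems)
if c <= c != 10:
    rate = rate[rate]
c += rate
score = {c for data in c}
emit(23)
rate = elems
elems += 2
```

Transformed code:
process(elems)
if c <= c != 10:
    rate = rate[rate]
c = c + rate
score = set()
for data in c:
    score.add(c)
emit(23)
rate = elems
elems = elems + 2

for data in c:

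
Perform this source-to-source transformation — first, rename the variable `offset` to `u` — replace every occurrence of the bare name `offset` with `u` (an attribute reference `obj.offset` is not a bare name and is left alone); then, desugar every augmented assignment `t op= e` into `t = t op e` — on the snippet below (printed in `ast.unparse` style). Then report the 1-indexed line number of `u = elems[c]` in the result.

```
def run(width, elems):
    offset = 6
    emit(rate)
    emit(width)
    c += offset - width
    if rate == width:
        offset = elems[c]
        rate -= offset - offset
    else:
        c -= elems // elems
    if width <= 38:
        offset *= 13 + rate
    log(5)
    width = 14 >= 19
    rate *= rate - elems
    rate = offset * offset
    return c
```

7

Transformed code:
def run(width, elems):
    u = 6
    emit(rate)
    emit(width)
    c = c + (u - width)
    if rate == width:
        u = elems[c]
        rate = rate - (u - u)
    else:
        c = c - elems // elems
    if width <= 38:
        u = u * (13 + rate)
    log(5)
    width = 14 >= 19
    rate = rate * (rate - elems)
    rate = u * u
    return c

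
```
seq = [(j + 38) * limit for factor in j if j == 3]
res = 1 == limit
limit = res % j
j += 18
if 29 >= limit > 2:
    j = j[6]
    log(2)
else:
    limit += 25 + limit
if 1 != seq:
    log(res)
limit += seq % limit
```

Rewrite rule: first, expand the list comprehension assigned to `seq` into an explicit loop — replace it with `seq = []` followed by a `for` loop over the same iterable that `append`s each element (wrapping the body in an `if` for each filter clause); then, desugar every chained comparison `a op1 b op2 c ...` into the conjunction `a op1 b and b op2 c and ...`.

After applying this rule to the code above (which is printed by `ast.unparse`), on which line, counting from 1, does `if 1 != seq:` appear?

13

Transformed code:
seq = []
for factor in j:
    if j == 3:
        seq.append((j + 38) * limit)
res = 1 == limit
limit = res % j
j += 18
if 29 >= limit and limit > 2:
    j = j[6]
    log(2)
else:
    limit += 25 + limit
if 1 != seq:
    log(res)
limit += seq % limit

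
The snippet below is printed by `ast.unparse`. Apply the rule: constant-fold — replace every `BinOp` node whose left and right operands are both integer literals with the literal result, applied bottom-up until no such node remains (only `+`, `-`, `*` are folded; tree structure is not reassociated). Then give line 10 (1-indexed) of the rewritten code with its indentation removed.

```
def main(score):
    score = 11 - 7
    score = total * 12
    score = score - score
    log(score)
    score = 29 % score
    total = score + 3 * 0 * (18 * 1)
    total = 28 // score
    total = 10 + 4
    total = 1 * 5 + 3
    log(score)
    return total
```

total = 8

Transformed code:
def main(score):
    score = 4
    score = total * 12
    score = score - score
    log(score)
    score = 29 % score
    total = score + 0
    total = 28 // score
    total = 14
    total = 8
    log(score)
    return total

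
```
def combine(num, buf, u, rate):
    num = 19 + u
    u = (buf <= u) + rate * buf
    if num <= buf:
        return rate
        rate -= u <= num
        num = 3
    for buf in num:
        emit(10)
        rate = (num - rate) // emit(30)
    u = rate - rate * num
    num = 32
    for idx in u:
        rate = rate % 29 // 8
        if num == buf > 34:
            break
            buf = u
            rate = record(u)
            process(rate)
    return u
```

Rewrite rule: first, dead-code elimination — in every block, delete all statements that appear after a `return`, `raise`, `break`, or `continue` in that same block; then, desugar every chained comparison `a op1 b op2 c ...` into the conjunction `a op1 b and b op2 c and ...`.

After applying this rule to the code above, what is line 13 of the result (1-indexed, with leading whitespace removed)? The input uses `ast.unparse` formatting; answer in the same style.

if num == buf and buf > 34:

Transformed code:
def combine(num, buf, u, rate):
    num = 19 + u
    u = (buf <= u) + rate * buf
    if num <= buf:
        return rate
    for buf in num:
        emit(10)
        rate = (num - rate) // emit(30)
    u = rate - rate * num
    num = 32
    for idx in u:
        rate = rate % 29 // 8
        if num == buf and buf > 34:
            break
    return u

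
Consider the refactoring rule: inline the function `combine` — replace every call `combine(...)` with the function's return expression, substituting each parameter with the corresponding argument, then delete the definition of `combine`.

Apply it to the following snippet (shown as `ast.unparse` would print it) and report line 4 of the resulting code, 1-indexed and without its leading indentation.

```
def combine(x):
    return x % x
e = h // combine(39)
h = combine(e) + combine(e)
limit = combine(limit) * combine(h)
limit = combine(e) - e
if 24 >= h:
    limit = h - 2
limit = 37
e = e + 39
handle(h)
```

Transformed code:
e = h // (39 % 39)
h = e % e + e % e
limit = limit % limit * (h % h)
limit = e % e - e
if 24 >= h:
    limit = h - 2
limit = 37
e = e + 39
handle(h)

limit = e % e - e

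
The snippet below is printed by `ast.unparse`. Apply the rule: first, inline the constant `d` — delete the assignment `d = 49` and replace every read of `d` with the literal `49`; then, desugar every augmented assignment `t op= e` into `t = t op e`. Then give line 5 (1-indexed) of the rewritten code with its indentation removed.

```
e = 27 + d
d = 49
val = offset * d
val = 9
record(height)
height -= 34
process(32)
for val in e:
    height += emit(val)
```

height = height - 34

Transformed code:
e = 27 + 49
val = offset * 49
val = 9
record(height)
height = height - 34
process(32)
for val in e:
    height = height + emit(val)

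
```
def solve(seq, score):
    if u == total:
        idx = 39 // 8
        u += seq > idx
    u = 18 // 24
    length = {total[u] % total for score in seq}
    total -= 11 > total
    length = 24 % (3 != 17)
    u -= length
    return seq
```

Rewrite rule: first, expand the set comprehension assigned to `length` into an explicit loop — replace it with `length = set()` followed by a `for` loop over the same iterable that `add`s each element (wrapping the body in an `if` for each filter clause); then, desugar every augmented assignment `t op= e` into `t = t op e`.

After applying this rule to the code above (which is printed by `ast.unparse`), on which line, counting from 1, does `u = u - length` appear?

11

Transformed code:
def solve(seq, score):
    if u == total:
        idx = 39 // 8
        u = u + (seq > idx)
    u = 18 // 24
    length = set()
    for score in seq:
        length.add(total[u] % total)
    total = total - (11 > total)
    length = 24 % (3 != 17)
    u = u - length
    return seq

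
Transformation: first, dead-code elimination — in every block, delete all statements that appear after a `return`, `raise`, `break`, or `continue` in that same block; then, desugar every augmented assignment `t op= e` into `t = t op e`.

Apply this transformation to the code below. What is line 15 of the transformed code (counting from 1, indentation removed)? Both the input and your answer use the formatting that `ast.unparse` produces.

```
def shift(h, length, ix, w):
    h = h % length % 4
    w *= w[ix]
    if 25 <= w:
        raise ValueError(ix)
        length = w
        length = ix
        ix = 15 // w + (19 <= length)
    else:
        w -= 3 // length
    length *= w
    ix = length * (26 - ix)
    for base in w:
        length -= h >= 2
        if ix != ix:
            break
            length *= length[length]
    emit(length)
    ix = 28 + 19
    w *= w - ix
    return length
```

Transformed code:
def shift(h, length, ix, w):
    h = h % length % 4
    w = w * w[ix]
    if 25 <= w:
        raise ValueError(ix)
    else:
        w = w - 3 // length
    length = length * w
    ix = length * (26 - ix)
    for base in w:
        length = length - (h >= 2)
        if ix != ix:
            break
    emit(length)
    ix = 28 + 19
    w = w * (w - ix)
    return length

ix = 28 + 19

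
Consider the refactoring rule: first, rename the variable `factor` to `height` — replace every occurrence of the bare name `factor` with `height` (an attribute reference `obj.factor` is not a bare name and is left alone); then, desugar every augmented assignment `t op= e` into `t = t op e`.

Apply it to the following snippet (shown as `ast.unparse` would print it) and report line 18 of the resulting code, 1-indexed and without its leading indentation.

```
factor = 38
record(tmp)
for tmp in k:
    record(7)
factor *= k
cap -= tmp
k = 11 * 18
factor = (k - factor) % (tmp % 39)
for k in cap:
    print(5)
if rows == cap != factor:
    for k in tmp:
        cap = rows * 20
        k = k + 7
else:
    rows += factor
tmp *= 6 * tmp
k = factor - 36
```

k = height - 36

Transformed code:
height = 38
record(tmp)
for tmp in k:
    record(7)
height = height * k
cap = cap - tmp
k = 11 * 18
height = (k - height) % (tmp % 39)
for k in cap:
    print(5)
if rows == cap != height:
    for k in tmp:
        cap = rows * 20
        k = k + 7
else:
    rows = rows + height
tmp = tmp * (6 * tmp)
k = height - 36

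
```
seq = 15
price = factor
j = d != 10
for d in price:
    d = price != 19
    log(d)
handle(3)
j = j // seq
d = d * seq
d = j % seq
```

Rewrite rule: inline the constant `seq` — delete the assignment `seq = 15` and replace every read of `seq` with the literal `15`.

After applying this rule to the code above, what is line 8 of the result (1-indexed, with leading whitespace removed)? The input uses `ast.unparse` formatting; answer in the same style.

Transformed code:
price = factor
j = d != 10
for d in price:
    d = price != 19
    log(d)
handle(3)
j = j // 15
d = d * 15
d = j % 15

d = d * 15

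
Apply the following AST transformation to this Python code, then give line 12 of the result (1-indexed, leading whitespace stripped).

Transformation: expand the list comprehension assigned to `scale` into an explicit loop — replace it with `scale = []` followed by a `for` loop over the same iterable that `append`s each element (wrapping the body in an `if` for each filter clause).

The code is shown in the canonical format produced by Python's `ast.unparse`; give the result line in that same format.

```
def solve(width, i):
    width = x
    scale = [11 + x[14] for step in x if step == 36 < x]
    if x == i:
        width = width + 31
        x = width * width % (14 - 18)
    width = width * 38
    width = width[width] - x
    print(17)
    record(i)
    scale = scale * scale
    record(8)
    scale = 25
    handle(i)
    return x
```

print(17)

Transformed code:
def solve(width, i):
    width = x
    scale = []
    for step in x:
        if step == 36 < x:
            scale.append(11 + x[14])
    if x == i:
        width = width + 31
        x = width * width % (14 - 18)
    width = width * 38
    width = width[width] - x
    print(17)
    record(i)
    scale = scale * scale
    record(8)
    scale = 25
    handle(i)
    return x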